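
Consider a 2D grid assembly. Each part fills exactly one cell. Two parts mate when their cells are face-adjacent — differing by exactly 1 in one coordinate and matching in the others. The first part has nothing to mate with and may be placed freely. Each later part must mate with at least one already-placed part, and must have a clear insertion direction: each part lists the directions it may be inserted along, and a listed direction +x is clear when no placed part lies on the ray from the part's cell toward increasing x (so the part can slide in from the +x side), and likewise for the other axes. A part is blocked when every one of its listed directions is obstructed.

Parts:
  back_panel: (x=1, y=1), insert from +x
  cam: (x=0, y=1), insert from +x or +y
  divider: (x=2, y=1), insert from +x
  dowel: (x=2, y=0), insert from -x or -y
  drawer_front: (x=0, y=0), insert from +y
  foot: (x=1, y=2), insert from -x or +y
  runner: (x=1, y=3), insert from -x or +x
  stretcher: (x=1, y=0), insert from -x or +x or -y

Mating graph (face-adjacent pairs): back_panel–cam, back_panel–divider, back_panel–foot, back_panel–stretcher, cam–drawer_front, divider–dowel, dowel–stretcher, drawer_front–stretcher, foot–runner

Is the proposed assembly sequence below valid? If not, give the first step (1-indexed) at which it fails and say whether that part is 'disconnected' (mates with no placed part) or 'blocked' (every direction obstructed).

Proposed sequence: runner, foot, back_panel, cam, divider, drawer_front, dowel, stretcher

1. runner@(1, 3) [-x clear] — {runner}
2. foot@(1, 2) [-x clear] — {foot, runner}
3. back_panel@(1, 1) [+x clear] — {back_panel, foot, runner}
4. cam@(0, 1) [+y clear] — {back_panel, cam, foot, runner}
5. divider@(2, 1) [+x clear] — {back_panel, cam, divider, foot, runner}
6. drawer_front@(0, 0) — +y all obstructed ⇒ blocked

Invalid at step 6 (blocked)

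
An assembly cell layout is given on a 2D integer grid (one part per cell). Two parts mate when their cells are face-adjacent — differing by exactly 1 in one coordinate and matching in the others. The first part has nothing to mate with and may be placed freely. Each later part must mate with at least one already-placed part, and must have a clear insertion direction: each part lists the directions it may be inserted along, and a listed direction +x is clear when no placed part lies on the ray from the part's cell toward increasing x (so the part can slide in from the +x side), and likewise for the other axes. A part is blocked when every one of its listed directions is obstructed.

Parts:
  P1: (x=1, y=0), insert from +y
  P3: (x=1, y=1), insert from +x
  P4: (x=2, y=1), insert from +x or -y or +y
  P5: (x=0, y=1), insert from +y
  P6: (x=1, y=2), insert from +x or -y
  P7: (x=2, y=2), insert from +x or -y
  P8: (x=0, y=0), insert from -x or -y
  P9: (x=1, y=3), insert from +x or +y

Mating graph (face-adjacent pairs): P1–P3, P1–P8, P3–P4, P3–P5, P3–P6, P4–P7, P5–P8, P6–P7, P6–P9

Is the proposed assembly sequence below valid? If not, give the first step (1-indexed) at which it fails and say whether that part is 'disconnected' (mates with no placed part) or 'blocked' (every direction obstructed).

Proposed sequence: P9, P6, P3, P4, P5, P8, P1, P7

Invalid at step 7 (blocked)

1. P9@(1, 3) [+x clear] — {P9}
2. P6@(1, 2) [+x clear] — {P6, P9}
3. P3@(1, 1) [+x clear] — {P3, P6, P9}
4. P4@(2, 1) [+x clear] — {P3, P4, P6, P9}
5. P5@(0, 1) [+y clear] — {P3, P4, P5, P6, P9}
6. P8@(0, 0) [-x clear] — {P3, P4, P5, P6, P8, P9}
7. P1@(1, 0) — +y all obstructed ⇒ blocked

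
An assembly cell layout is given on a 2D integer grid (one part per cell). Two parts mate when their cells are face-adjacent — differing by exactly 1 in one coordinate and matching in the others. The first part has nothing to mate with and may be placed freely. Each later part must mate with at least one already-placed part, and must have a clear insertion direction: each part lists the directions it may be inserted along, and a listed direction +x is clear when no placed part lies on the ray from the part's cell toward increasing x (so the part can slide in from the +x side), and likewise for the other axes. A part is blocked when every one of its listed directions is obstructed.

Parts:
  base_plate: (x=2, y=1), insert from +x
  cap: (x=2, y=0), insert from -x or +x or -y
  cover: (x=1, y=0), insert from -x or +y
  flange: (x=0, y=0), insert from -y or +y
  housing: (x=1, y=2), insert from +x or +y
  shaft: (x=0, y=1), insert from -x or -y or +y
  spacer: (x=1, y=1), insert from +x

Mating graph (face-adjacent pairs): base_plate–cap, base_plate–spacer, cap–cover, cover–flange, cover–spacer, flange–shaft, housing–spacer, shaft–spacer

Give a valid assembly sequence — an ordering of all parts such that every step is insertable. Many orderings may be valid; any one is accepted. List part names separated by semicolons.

housing; spacer; cover; shaft; flange; base_plate; cap

1. housing@(1, 2) [+x clear] — {housing}
2. spacer@(1, 1) [+x clear] — {housing, spacer}
3. cover@(1, 0) [-x clear] — {cover, housing, spacer}
4. shaft@(0, 1) [-x clear] — {cover, housing, shaft, spacer}
5. flange@(0, 0) [-y clear] — {cover, flange, housing, shaft, spacer}
6. base_plate@(2, 1) [+x clear] — {base_plate, cover, flange, housing, shaft, spacer}
7. cap@(2, 0) [+x clear] — {base_plate, cap, cover, flange, housing, shaft, spacer}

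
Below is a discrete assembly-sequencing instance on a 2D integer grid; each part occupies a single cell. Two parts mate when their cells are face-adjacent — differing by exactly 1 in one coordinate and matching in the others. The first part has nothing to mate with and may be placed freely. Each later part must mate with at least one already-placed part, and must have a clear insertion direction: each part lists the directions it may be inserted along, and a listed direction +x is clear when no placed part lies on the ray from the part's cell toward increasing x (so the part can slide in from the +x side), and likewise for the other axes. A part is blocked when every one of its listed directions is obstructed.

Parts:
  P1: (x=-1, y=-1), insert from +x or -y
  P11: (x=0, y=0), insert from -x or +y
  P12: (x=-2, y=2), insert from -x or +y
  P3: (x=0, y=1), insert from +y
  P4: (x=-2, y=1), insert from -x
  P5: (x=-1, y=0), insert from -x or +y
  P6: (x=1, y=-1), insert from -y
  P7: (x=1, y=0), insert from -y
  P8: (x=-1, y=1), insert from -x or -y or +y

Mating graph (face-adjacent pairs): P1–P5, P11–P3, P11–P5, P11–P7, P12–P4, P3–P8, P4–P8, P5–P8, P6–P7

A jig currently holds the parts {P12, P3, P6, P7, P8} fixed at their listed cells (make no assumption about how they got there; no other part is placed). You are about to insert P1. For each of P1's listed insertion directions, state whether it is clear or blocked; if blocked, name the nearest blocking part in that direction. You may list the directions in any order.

+x: nearest on ray is P6@(1, -1) ⇒ blocked
-y: ray from P1(-1, -1) has no placed part ⇒ clear

+x: blocked by P6; -y: clear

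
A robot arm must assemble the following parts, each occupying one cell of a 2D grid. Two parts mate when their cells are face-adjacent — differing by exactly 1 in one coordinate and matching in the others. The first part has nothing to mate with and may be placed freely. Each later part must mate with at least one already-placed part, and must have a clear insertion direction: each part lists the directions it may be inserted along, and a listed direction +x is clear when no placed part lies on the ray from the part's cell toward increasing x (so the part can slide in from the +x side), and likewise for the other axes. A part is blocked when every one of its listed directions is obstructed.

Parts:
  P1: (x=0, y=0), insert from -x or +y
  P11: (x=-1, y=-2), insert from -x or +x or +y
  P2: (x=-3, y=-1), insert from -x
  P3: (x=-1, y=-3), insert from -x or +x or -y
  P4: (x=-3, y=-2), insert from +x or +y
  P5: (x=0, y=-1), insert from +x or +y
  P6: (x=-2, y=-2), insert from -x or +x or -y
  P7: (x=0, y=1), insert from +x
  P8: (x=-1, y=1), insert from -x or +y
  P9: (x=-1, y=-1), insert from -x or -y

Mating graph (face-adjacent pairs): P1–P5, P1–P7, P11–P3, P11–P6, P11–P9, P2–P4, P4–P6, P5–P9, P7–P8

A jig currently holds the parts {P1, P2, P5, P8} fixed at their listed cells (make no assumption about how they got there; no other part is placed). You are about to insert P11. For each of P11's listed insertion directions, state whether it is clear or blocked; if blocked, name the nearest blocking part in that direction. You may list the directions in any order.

+x: clear; +y: blocked by P8; -x: clear

-x: ray from P11(-1, -2) has no placed part ⇒ clear
+x: ray from P11(-1, -2) has no placed part ⇒ clear
+y: nearest on ray is P8@(-1, 1) ⇒ blocked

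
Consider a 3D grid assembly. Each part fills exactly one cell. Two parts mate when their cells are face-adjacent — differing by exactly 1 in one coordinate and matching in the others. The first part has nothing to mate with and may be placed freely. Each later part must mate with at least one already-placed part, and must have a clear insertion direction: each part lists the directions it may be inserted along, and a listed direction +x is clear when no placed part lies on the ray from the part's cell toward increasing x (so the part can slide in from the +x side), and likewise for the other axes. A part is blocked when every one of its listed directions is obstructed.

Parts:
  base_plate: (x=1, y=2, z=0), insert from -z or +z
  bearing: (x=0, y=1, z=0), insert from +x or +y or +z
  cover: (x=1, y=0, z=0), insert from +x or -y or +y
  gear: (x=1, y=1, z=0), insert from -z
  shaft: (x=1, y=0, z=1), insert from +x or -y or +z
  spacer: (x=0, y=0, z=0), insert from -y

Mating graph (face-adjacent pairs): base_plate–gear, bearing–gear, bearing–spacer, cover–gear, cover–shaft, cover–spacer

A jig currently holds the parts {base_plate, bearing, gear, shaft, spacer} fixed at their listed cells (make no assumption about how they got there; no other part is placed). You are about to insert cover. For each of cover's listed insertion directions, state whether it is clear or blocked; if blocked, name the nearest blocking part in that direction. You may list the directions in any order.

+x: clear; +y: blocked by gear; -y: clear

+x: ray from cover(1, 0, 0) has no placed part ⇒ clear
-y: ray from cover(1, 0, 0) has no placed part ⇒ clear
+y: nearest on ray is gear@(1, 1, 0) ⇒ blocked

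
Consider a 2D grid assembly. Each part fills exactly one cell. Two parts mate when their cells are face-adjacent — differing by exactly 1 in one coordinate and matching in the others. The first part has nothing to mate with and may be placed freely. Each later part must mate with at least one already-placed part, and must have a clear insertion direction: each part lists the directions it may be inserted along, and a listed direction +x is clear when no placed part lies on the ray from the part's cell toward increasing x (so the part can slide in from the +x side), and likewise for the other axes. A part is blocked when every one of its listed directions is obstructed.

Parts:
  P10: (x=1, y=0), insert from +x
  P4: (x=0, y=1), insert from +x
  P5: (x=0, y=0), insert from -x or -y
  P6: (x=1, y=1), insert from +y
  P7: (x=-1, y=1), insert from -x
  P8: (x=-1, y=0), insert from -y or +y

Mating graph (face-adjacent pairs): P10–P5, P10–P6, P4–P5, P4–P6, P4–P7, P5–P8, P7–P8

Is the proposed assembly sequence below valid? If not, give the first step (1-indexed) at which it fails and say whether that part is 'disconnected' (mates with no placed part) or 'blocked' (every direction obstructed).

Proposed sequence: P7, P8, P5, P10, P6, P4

Invalid at step 6 (blocked)

1. P7@(-1, 1) [-x clear] — {P7}
2. P8@(-1, 0) [-y clear] — {P7, P8}
3. P5@(0, 0) [-y clear] — {P5, P7, P8}
4. P10@(1, 0) [+x clear] — {P10, P5, P7, P8}
5. P6@(1, 1) [+y clear] — {P10, P5, P6, P7, P8}
6. P4@(0, 1) — +x all obstructed ⇒ blocked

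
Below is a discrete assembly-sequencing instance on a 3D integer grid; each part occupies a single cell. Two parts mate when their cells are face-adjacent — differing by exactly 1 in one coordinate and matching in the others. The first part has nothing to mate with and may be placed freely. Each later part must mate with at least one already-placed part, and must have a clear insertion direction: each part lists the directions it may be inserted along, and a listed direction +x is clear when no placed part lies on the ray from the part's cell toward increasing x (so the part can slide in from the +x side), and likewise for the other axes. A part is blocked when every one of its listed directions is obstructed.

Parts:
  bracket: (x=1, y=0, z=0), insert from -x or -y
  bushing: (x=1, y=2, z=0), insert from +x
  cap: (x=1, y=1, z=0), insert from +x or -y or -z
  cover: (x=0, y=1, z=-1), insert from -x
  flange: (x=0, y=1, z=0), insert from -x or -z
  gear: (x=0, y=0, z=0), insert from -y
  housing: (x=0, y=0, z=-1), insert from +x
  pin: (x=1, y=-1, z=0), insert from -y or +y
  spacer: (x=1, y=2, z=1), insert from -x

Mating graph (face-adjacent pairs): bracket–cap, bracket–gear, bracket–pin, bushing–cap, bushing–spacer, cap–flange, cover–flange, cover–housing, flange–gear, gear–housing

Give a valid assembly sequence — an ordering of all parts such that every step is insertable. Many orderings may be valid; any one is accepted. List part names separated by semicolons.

spacer; bushing; cap; flange; cover; bracket; pin; housing; gear

1. spacer@(1, 2, 1) [-x clear] — {spacer}
2. bushing@(1, 2, 0) [+x clear] — {bushing, spacer}
3. cap@(1, 1, 0) [+x clear] — {bushing, cap, spacer}
4. flange@(0, 1, 0) [-x clear] — {bushing, cap, flange, spacer}
5. cover@(0, 1, -1) [-x clear] — {bushing, cap, cover, flange, spacer}
6. bracket@(1, 0, 0) [-x clear] — {bracket, bushing, cap, cover, flange, spacer}
7. pin@(1, -1, 0) [-y clear] — {bracket, bushing, cap, cover, flange, pin, spacer}
8. housing@(0, 0, -1) [+x clear] — {bracket, bushing, cap, cover, flange, housing, pin, spacer}
9. gear@(0, 0, 0) [-y clear] — {bracket, bushing, cap, cover, flange, gear, housing, pin, spacer}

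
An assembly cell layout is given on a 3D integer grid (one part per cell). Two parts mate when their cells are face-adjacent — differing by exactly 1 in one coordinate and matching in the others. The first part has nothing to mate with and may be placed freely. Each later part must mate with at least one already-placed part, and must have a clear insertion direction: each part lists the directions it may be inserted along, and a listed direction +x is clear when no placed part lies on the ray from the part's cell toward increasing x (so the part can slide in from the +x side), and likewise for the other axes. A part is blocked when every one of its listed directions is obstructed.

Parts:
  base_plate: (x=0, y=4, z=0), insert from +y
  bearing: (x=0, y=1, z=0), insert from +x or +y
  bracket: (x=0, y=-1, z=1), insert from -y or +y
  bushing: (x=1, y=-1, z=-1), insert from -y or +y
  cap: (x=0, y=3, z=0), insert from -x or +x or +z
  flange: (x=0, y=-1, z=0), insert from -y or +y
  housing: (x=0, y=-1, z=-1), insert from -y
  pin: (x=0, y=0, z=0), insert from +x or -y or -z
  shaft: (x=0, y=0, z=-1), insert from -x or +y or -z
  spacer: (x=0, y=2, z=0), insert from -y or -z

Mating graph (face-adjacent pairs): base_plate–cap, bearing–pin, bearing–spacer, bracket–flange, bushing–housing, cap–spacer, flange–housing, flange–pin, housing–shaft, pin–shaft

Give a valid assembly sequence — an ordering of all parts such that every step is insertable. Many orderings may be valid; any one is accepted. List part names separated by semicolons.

1. base_plate@(0, 4, 0) [+y clear] — {base_plate}
2. cap@(0, 3, 0) [-x clear] — {base_plate, cap}
3. spacer@(0, 2, 0) [-y clear] — {base_plate, cap, spacer}
4. bearing@(0, 1, 0) [+x clear] — {base_plate, bearing, cap, spacer}
5. pin@(0, 0, 0) [+x clear] — {base_plate, bearing, cap, pin, spacer}
6. flange@(0, -1, 0) [-y clear] — {base_plate, bearing, cap, flange, pin, spacer}
7. bracket@(0, -1, 1) [-y clear] — {base_plate, bearing, bracket, cap, flange, pin, spacer}
8. shaft@(0, 0, -1) [-x clear] — {base_plate, bearing, bracket, cap, flange, pin, shaft, spacer}
9. housing@(0, -1, -1) [-y clear] — {base_plate, bearing, bracket, cap, flange, housing, pin, shaft, spacer}
10. bushing@(1, -1, -1) [-y clear] — {base_plate, bearing, bracket, bushing, cap, flange, housing, pin, shaft, spacer}

base_plate; cap; spacer; bearing; pin; flange; bracket; shaft; housing; bushing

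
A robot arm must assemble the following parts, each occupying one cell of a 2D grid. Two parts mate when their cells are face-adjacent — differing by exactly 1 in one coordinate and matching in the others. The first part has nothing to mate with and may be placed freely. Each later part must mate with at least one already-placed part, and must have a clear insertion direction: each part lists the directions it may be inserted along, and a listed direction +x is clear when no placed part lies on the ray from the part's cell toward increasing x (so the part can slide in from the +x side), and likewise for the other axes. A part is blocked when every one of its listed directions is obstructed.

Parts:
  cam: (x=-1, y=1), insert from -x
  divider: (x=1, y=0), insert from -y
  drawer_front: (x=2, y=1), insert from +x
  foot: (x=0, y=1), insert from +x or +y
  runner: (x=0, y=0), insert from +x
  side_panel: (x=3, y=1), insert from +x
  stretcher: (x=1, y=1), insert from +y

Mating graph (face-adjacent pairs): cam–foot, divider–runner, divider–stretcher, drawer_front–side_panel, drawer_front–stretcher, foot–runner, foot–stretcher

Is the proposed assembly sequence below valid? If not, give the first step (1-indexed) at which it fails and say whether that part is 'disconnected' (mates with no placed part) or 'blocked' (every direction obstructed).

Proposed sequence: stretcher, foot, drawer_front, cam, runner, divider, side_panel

Valid

1. stretcher@(1, 1) [+y clear] — {stretcher}
2. foot@(0, 1) [+y clear] — {foot, stretcher}
3. drawer_front@(2, 1) [+x clear] — {drawer_front, foot, stretcher}
4. cam@(-1, 1) [-x clear] — {cam, drawer_front, foot, stretcher}
5. runner@(0, 0) [+x clear] — {cam, drawer_front, foot, runner, stretcher}
6. divider@(1, 0) [-y clear] — {cam, divider, drawer_front, foot, runner, stretcher}
7. side_panel@(3, 1) [+x clear] — {cam, divider, drawer_front, foot, runner, side_panel, stretcher}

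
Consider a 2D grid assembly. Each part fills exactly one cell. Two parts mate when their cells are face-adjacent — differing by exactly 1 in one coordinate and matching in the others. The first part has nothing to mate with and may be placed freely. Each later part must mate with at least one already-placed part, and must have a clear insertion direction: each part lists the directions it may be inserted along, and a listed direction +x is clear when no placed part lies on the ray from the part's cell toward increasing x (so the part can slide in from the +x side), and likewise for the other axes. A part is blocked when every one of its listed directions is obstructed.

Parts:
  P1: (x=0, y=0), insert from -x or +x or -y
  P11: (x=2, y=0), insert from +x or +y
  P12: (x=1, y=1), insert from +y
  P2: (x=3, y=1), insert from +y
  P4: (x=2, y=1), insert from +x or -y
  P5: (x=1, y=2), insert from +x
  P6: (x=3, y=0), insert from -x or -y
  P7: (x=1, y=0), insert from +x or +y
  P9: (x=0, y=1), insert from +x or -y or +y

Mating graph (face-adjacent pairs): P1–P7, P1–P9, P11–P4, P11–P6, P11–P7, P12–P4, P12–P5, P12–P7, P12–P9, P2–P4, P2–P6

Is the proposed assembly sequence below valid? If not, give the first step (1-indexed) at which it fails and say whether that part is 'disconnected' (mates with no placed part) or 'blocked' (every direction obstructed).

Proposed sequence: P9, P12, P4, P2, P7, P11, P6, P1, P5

Valid

1. P9@(0, 1) [+x clear] — {P9}
2. P12@(1, 1) [+y clear] — {P12, P9}
3. P4@(2, 1) [+x clear] — {P12, P4, P9}
4. P2@(3, 1) [+y clear] — {P12, P2, P4, P9}
5. P7@(1, 0) [+x clear] — {P12, P2, P4, P7, P9}
6. P11@(2, 0) [+x clear] — {P11, P12, P2, P4, P7, P9}
7. P6@(3, 0) [-y clear] — {P11, P12, P2, P4, P6, P7, P9}
8. P1@(0, 0) [-x clear] — {P1, P11, P12, P2, P4, P6, P7, P9}
9. P5@(1, 2) [+x clear] — {P1, P11, P12, P2, P4, P5, P6, P7, P9}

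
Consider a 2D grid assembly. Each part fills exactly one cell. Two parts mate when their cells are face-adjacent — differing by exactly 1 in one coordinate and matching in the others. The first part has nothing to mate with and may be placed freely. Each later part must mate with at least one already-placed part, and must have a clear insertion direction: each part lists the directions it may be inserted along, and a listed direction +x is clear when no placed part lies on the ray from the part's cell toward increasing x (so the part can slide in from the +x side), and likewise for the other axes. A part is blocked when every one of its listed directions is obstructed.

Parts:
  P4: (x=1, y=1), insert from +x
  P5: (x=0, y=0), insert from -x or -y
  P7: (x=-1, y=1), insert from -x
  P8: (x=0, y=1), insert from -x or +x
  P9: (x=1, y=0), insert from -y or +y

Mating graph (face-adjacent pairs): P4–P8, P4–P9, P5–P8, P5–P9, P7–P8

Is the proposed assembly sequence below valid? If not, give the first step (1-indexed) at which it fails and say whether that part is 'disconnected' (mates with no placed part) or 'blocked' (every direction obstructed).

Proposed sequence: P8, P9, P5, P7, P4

1. P8@(0, 1) [-x clear] — {P8}
2. P9@(1, 0) — no placed neighbour ⇒ disconnected

Invalid at step 2 (disconnected)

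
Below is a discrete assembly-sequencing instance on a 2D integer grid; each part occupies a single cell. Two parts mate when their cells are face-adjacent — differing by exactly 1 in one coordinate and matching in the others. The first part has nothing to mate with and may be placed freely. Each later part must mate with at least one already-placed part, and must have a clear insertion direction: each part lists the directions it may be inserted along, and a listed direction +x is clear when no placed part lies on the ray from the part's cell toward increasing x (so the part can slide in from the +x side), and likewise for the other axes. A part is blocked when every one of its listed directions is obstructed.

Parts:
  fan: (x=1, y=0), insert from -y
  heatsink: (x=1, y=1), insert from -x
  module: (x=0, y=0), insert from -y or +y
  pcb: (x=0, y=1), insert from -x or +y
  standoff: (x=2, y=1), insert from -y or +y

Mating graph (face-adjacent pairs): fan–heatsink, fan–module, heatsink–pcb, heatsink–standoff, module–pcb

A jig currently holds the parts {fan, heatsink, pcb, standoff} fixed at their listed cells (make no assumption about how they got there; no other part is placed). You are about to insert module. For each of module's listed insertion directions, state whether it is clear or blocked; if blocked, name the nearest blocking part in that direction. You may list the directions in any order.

-y: ray from module(0, 0) has no placed part ⇒ clear
+y: nearest on ray is pcb@(0, 1) ⇒ blocked

+y: blocked by pcb; -y: clear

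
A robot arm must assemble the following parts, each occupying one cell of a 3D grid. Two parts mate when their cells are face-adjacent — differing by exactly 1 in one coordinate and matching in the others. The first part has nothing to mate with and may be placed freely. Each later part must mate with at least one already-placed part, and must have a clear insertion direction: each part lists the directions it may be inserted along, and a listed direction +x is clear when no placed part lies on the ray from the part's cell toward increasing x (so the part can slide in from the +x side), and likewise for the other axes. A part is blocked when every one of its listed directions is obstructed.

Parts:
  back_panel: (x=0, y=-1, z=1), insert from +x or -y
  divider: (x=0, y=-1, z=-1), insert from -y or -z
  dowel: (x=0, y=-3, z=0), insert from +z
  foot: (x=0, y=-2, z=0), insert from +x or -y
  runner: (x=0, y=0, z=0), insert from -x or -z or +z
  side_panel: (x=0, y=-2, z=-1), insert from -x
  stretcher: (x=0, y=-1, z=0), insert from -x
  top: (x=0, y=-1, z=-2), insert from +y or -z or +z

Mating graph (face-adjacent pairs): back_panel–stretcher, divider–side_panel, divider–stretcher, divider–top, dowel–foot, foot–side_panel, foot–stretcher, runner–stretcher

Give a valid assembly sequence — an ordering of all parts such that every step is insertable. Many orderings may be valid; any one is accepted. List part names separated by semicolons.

1. runner@(0, 0, 0) [-x clear] — {runner}
2. stretcher@(0, -1, 0) [-x clear] — {runner, stretcher}
3. divider@(0, -1, -1) [-y clear] — {divider, runner, stretcher}
4. top@(0, -1, -2) [+y clear] — {divider, runner, stretcher, top}
5. back_panel@(0, -1, 1) [+x clear] — {back_panel, divider, runner, stretcher, top}
6. foot@(0, -2, 0) [+x clear] — {back_panel, divider, foot, runner, stretcher, top}
7. side_panel@(0, -2, -1) [-x clear] — {back_panel, divider, foot, runner, side_panel, stretcher, top}
8. dowel@(0, -3, 0) [+z clear] — {back_panel, divider, dowel, foot, runner, side_panel, stretcher, top}

runner; stretcher; divider; top; back_panel; foot; side_panel; dowel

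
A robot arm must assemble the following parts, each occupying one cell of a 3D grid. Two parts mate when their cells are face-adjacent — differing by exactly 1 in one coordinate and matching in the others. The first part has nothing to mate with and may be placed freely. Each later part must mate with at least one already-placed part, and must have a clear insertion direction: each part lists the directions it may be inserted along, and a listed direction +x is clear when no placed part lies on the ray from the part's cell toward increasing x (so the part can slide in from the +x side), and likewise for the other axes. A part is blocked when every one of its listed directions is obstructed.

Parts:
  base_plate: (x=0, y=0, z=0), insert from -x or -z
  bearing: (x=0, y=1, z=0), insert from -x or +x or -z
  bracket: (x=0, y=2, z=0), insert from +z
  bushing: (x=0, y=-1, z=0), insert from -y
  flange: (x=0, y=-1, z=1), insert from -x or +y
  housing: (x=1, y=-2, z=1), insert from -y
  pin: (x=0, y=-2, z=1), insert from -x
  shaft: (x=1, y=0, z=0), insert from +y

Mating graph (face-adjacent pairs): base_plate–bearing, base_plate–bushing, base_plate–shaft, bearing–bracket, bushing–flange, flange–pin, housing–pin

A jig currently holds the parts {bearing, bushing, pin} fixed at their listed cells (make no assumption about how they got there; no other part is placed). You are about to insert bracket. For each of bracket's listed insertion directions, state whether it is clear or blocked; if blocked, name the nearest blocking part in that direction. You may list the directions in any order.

+z: clear

+z: ray from bracket(0, 2, 0) has no placed part ⇒ clear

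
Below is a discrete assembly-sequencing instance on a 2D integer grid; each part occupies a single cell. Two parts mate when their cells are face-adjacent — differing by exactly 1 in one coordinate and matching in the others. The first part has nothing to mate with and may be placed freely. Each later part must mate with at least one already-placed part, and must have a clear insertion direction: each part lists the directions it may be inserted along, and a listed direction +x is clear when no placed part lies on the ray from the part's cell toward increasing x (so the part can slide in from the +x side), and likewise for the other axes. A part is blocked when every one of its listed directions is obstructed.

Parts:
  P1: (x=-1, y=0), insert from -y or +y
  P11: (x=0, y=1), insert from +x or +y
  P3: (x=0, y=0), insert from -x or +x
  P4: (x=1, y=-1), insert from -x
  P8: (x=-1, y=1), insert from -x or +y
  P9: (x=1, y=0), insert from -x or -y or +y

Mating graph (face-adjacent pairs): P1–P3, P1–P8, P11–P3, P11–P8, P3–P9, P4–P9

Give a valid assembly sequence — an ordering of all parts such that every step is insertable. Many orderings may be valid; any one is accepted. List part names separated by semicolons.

1. P4@(1, -1) [-x clear] — {P4}
2. P9@(1, 0) [-x clear] — {P4, P9}
3. P3@(0, 0) [-x clear] — {P3, P4, P9}
4. P1@(-1, 0) [-y clear] — {P1, P3, P4, P9}
5. P8@(-1, 1) [-x clear] — {P1, P3, P4, P8, P9}
6. P11@(0, 1) [+x clear] — {P1, P11, P3, P4, P8, P9}

P4; P9; P3; P1; P8; P11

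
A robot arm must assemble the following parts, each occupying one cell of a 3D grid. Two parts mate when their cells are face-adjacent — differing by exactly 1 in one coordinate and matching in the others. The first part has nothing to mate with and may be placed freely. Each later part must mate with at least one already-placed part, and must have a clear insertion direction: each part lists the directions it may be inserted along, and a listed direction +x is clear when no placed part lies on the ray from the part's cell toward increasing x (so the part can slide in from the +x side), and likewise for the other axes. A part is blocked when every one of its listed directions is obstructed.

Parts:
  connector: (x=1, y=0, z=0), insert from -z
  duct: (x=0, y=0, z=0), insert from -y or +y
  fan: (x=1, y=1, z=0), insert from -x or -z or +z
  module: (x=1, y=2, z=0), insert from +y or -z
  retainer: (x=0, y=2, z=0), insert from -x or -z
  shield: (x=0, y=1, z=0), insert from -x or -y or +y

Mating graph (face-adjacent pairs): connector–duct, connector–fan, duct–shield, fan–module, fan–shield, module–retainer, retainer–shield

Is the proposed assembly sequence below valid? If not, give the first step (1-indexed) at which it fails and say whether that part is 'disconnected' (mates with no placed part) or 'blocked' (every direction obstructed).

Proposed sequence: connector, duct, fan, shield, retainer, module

1. connector@(1, 0, 0) [-z clear] — {connector}
2. duct@(0, 0, 0) [-y clear] — {connector, duct}
3. fan@(1, 1, 0) [-x clear] — {connector, duct, fan}
4. shield@(0, 1, 0) [-x clear] — {connector, duct, fan, shield}
5. retainer@(0, 2, 0) [-x clear] — {connector, duct, fan, retainer, shield}
6. module@(1, 2, 0) [+y clear] — {connector, duct, fan, module, retainer, shield}

Valid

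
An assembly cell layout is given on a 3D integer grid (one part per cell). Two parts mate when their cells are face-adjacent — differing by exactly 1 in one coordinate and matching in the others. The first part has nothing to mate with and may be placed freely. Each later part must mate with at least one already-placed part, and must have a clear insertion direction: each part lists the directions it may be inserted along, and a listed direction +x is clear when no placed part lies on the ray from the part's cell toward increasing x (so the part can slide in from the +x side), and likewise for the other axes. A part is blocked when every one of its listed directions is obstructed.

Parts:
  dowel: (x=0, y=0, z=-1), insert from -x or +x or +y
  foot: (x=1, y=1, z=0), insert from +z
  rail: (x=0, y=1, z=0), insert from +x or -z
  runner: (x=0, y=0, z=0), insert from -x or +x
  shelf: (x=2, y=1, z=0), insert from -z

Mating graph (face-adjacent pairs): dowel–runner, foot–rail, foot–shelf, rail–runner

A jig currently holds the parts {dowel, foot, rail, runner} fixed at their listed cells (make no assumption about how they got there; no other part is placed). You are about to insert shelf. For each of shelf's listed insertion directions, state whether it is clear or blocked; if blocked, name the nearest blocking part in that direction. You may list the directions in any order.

-z: ray from shelf(2, 1, 0) has no placed part ⇒ clear

-z: clear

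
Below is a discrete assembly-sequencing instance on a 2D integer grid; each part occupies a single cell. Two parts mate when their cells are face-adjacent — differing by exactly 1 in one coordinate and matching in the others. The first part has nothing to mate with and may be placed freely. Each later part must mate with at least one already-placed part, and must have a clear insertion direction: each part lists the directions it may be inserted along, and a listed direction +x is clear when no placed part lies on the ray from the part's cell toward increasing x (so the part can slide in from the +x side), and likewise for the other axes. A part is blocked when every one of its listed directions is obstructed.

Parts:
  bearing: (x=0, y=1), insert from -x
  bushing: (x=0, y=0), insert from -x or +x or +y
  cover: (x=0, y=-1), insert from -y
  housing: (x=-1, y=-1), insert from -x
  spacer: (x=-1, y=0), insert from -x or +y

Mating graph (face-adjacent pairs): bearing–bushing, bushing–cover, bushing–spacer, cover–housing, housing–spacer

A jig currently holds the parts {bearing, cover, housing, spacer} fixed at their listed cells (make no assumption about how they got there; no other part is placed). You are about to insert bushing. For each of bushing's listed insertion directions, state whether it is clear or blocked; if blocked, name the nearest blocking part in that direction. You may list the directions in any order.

-x: nearest on ray is spacer@(-1, 0) ⇒ blocked
+x: ray from bushing(0, 0) has no placed part ⇒ clear
+y: nearest on ray is bearing@(0, 1) ⇒ blocked

+x: clear; +y: blocked by bearing; -x: blocked by spacer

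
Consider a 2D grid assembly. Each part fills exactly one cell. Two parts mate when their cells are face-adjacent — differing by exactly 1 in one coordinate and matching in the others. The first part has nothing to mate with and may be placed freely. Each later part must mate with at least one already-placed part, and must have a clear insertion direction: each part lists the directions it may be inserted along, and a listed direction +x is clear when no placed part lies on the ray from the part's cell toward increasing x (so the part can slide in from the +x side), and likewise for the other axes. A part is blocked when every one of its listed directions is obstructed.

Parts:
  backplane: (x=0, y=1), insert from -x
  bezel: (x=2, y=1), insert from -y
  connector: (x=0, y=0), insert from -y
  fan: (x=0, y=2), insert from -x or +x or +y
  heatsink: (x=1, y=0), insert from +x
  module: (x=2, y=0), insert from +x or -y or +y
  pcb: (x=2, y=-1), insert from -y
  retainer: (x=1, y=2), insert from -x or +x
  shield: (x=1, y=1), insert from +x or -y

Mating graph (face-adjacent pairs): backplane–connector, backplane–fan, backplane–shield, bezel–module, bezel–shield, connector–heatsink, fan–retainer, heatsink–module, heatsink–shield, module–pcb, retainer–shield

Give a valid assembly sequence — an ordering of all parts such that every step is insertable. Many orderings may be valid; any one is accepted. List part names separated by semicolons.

bezel; shield; backplane; connector; fan; retainer; heatsink; module; pcb

1. bezel@(2, 1) [-y clear] — {bezel}
2. shield@(1, 1) [-y clear] — {bezel, shield}
3. backplane@(0, 1) [-x clear] — {backplane, bezel, shield}
4. connector@(0, 0) [-y clear] — {backplane, bezel, connector, shield}
5. fan@(0, 2) [-x clear] — {backplane, bezel, connector, fan, shield}
6. retainer@(1, 2) [+x clear] — {backplane, bezel, connector, fan, retainer, shield}
7. heatsink@(1, 0) [+x clear] — {backplane, bezel, connector, fan, heatsink, retainer, shield}
8. module@(2, 0) [+x clear] — {backplane, bezel, connector, fan, heatsink, module, retainer, shield}
9. pcb@(2, -1) [-y clear] — {backplane, bezel, connector, fan, heatsink, module, pcb, retainer, shield}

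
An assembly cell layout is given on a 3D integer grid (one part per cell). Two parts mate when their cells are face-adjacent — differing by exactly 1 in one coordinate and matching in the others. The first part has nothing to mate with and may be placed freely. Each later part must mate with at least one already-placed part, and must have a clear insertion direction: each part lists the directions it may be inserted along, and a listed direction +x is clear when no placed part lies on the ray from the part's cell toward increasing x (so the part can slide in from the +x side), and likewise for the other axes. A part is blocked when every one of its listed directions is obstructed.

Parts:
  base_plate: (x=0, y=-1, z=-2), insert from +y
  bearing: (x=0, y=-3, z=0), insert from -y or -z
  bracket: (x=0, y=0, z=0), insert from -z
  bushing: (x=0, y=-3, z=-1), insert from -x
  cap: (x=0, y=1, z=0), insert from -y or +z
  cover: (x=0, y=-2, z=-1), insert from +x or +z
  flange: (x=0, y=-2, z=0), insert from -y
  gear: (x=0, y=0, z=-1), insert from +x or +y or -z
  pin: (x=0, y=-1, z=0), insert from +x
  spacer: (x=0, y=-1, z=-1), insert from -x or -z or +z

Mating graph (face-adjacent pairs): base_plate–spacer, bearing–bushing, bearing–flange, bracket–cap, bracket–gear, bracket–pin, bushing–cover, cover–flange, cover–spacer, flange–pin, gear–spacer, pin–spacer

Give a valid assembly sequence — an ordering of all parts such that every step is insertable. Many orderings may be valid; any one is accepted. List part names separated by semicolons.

1. pin@(0, -1, 0) [+x clear] — {pin}
2. bracket@(0, 0, 0) [-z clear] — {bracket, pin}
3. gear@(0, 0, -1) [+x clear] — {bracket, gear, pin}
4. flange@(0, -2, 0) [-y clear] — {bracket, flange, gear, pin}
5. spacer@(0, -1, -1) [-x clear] — {bracket, flange, gear, pin, spacer}
6. base_plate@(0, -1, -2) [+y clear] — {base_plate, bracket, flange, gear, pin, spacer}
7. bearing@(0, -3, 0) [-y clear] — {base_plate, bearing, bracket, flange, gear, pin, spacer}
8. bushing@(0, -3, -1) [-x clear] — {base_plate, bearing, bracket, bushing, flange, gear, pin, spacer}
9. cap@(0, 1, 0) [+z clear] — {base_plate, bearing, bracket, bushing, cap, flange, gear, pin, spacer}
10. cover@(0, -2, -1) [+x clear] — {base_plate, bearing, bracket, bushing, cap, cover, flange, gear, pin, spacer}

pin; bracket; gear; flange; spacer; base_plate; bearing; bushing; cap; cover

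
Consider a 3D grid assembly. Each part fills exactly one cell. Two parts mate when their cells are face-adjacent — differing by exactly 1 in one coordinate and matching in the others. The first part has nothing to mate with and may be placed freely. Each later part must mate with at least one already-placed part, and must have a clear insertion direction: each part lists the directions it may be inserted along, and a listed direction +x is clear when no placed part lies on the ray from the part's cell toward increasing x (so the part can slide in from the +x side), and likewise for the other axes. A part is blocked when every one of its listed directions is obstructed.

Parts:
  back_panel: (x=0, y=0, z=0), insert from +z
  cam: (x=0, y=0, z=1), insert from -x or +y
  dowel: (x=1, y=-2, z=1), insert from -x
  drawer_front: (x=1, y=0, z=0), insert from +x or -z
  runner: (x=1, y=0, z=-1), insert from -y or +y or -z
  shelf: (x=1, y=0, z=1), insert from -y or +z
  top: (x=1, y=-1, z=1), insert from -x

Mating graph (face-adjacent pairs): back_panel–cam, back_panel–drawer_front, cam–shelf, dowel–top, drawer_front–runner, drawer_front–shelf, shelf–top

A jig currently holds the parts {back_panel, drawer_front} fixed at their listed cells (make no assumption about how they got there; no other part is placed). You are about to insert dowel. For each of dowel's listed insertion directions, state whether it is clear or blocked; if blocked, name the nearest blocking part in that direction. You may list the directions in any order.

-x: clear

-x: ray from dowel(1, -2, 1) has no placed part ⇒ clear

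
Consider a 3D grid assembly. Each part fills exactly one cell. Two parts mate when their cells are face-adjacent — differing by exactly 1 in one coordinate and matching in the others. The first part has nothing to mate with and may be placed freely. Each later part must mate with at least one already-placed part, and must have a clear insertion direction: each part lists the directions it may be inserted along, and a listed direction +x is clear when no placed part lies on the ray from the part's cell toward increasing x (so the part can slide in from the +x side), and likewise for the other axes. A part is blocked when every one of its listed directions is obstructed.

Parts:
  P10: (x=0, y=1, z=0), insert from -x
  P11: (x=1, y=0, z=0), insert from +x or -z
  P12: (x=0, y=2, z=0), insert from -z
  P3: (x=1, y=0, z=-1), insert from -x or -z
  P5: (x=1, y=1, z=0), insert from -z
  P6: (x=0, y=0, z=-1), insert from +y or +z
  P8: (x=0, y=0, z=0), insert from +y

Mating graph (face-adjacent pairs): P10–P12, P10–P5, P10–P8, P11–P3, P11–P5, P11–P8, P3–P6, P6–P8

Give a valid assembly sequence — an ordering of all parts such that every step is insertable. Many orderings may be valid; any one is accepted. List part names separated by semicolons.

1. P8@(0, 0, 0) [+y clear] — {P8}
2. P10@(0, 1, 0) [-x clear] — {P10, P8}
3. P12@(0, 2, 0) [-z clear] — {P10, P12, P8}
4. P11@(1, 0, 0) [+x clear] — {P10, P11, P12, P8}
5. P6@(0, 0, -1) [+y clear] — {P10, P11, P12, P6, P8}
6. P5@(1, 1, 0) [-z clear] — {P10, P11, P12, P5, P6, P8}
7. P3@(1, 0, -1) [-z clear] — {P10, P11, P12, P3, P5, P6, P8}

P8; P10; P12; P11; P6; P5; P3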